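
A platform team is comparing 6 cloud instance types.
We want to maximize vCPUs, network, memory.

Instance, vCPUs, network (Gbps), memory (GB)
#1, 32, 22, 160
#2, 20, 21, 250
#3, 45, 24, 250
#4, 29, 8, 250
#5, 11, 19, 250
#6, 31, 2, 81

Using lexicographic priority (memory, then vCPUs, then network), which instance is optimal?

First maximize memory: best is 250, kept {#2, #3, #4, #5}.
Then maximize vCPUs: best is 45, kept {#3}.

#3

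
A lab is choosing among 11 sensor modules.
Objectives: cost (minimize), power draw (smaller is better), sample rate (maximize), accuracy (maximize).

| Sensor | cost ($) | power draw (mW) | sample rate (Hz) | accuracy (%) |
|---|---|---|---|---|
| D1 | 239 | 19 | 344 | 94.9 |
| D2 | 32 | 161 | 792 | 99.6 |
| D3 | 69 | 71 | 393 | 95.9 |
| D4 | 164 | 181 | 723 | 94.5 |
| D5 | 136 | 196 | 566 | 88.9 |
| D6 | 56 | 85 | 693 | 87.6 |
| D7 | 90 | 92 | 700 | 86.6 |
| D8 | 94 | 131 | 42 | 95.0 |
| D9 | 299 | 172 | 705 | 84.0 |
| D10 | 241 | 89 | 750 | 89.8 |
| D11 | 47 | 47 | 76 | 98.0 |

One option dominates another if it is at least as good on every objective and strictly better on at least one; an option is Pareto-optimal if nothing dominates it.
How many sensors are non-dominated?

7

D1: not dominated (best power draw).
D2: not dominated (best cost).
D3: not dominated.
D4: dominated by D2 (cost 32≤164, power draw 161≤181, sample rate 792≥723, accuracy 99.6≥94.5).
D5: dominated by D2 (cost 32≤136, power draw 161≤196, sample rate 792≥566, accuracy 99.6≥88.9).
D6: not dominated.
D7: not dominated.
D8: dominated by D3 (cost 69≤94, power draw 71≤131, sample rate 393≥42, accuracy 95.9≥95.0).
D9: dominated by D2 (cost 32≤299, power draw 161≤172, sample rate 792≥705, accuracy 99.6≥84.0).
D10: not dominated.
D11: not dominated.
Pareto-optimal: D1, D2, D3, D6, D7, D10, D11 → 7.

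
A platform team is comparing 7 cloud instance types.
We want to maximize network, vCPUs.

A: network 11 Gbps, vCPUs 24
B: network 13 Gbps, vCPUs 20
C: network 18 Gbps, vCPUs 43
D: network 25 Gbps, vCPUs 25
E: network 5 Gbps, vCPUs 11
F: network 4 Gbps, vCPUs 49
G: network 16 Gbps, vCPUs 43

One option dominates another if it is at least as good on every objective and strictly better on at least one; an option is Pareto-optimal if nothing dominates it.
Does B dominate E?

B vs E: network 13≥5, vCPUs 20≥11 — B is at least as good on every objective with at least one strict improvement.

Yes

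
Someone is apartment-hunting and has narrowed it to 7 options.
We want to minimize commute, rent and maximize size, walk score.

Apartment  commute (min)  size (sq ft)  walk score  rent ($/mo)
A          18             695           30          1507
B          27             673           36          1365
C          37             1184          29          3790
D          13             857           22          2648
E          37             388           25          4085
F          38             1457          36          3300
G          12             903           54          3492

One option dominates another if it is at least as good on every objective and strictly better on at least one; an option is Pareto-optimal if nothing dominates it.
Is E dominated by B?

B vs E: commute 27≤37, size 673≥388, walk score 36≥25, rent 1365≤4085 — B is at least as good on every objective with at least one strict improvement.

Yes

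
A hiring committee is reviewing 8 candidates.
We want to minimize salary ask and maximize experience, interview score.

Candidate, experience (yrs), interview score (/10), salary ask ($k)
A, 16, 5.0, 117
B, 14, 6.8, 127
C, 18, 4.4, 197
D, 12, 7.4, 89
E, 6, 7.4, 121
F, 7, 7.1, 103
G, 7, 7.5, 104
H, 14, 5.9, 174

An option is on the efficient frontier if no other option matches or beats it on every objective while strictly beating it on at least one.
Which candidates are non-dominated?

A: not dominated.
B: not dominated.
C: not dominated (best experience).
D: not dominated (best salary ask).
E: dominated by D (experience 12≥6, interview score 7.4≥7.4, salary ask 89≤121).
F: dominated by D (experience 12≥7, interview score 7.4≥7.1, salary ask 89≤103).
G: not dominated (best interview score).
H: dominated by B (experience 14≥14, interview score 6.8≥5.9, salary ask 127≤174).

A, B, C, D, G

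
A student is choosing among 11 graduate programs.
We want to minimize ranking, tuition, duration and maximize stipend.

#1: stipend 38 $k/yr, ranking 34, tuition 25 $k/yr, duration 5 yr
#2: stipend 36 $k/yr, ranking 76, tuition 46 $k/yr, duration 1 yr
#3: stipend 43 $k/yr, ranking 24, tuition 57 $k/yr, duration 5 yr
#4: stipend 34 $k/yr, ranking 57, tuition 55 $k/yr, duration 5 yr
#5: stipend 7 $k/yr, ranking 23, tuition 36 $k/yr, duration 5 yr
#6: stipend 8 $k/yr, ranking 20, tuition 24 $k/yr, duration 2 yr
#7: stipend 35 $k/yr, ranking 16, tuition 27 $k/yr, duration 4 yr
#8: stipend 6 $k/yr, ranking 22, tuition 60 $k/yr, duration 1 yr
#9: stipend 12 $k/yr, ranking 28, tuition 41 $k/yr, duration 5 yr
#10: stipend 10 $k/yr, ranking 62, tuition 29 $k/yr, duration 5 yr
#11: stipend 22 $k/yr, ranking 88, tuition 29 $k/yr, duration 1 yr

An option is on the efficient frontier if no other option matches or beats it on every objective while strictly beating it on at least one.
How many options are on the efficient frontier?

#1: not dominated.
#2: not dominated.
#3: not dominated (best stipend).
#4: dominated by #1 (stipend 38≥34, ranking 34≤57, tuition 25≤55, duration 5≤5).
#5: dominated by #6 (stipend 8≥7, ranking 20≤23, tuition 24≤36, duration 2≤5).
#6: not dominated (best tuition).
#7: not dominated (best ranking).
#8: not dominated.
#9: dominated by #7 (stipend 35≥12, ranking 16≤28, tuition 27≤41, duration 4≤5).
#10: dominated by #1 (stipend 38≥10, ranking 34≤62, tuition 25≤29, duration 5≤5).
#11: not dominated.
Pareto-optimal: #1, #2, #3, #6, #7, #8, #11 → 7.

7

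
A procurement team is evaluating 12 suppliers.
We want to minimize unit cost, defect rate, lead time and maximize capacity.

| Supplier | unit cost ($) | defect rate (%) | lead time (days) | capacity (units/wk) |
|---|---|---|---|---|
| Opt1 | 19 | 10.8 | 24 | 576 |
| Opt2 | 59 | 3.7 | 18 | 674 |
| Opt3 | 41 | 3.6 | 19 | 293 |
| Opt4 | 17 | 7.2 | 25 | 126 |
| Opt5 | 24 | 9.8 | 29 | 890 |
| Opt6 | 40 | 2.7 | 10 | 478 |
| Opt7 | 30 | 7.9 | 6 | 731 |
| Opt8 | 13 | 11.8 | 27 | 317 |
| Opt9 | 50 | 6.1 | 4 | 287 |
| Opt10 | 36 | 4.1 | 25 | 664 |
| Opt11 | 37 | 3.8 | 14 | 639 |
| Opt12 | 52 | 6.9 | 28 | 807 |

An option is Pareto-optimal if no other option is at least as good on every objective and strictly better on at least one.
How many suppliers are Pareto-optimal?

Opt1: not dominated.
Opt2: not dominated.
Opt3: dominated by Opt6 (unit cost 40≤41, defect rate 2.7≤3.6, lead time 10≤19, capacity 478≥293).
Opt4: not dominated.
Opt5: not dominated (best capacity).
Opt6: not dominated (best defect rate).
Opt7: not dominated.
Opt8: not dominated (best unit cost).
Opt9: not dominated (best lead time).
Opt10: not dominated.
Opt11: not dominated.
Opt12: not dominated.
Pareto-optimal: Opt1, Opt2, Opt4, Opt5, Opt6, Opt7, Opt8, Opt9, Opt10, Opt11, Opt12 → 11.

11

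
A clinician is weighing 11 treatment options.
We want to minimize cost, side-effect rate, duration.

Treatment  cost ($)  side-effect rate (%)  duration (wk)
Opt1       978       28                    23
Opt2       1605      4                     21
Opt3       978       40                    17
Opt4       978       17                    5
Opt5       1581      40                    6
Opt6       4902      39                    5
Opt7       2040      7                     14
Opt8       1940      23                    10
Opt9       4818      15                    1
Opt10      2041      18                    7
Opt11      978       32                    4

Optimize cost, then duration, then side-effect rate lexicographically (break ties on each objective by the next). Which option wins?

Opt11

First minimize cost: best is 978, kept {Opt1, Opt3, Opt4, Opt11}.
Then minimize duration: best is 4, kept {Opt11}.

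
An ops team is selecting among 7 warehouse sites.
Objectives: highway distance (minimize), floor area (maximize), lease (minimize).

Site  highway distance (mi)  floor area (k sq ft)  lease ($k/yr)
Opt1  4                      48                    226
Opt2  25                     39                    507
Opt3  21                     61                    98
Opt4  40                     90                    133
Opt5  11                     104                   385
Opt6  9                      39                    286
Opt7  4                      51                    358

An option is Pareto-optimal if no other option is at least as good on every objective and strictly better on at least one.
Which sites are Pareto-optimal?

Opt1: not dominated.
Opt2: dominated by Opt1 (highway distance 4≤25, floor area 48≥39, lease 226≤507).
Opt3: not dominated (best lease).
Opt4: not dominated.
Opt5: not dominated (best floor area).
Opt6: dominated by Opt1 (highway distance 4≤9, floor area 48≥39, lease 226≤286).
Opt7: not dominated.

Opt1, Opt3, Opt4, Opt5, Opt7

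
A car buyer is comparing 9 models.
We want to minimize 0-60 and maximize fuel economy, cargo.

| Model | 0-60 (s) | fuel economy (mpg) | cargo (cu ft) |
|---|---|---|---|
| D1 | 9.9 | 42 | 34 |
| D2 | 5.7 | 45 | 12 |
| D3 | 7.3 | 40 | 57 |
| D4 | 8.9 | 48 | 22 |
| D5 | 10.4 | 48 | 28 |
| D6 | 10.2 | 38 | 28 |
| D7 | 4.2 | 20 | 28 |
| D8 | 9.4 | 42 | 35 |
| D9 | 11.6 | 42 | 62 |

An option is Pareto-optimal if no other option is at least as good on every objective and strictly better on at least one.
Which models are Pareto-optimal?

D2, D3, D4, D5, D7, D8, D9

D1: dominated by D8 (0-60 9.4≤9.9, fuel economy 42≥42, cargo 35≥34).
D2: not dominated.
D3: not dominated.
D4: not dominated.
D5: not dominated.
D6: dominated by D1 (0-60 9.9≤10.2, fuel economy 42≥38, cargo 34≥28).
D7: not dominated (best 0-60).
D8: not dominated.
D9: not dominated (best cargo).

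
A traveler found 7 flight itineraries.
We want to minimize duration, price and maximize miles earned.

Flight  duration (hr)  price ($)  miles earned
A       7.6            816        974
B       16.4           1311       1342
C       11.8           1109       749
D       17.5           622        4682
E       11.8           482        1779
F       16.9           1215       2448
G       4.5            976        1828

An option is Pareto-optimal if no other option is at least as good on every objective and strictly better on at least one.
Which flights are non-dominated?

A, D, E, F, G

A: not dominated.
B: dominated by E (duration 11.8≤16.4, price 482≤1311, miles earned 1779≥1342).
C: dominated by A (duration 7.6≤11.8, price 816≤1109, miles earned 974≥749).
D: not dominated (best miles earned).
E: not dominated (best price).
F: not dominated.
G: not dominated (best duration).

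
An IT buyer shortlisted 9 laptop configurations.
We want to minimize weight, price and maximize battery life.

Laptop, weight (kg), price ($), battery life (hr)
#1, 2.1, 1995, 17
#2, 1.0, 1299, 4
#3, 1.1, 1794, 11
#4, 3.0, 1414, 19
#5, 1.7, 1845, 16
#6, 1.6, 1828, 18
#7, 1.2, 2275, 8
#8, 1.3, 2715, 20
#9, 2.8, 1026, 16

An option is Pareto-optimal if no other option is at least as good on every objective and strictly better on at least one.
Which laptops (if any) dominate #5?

#6: weight 1.6≤1.7, price 1828≤1845, battery life 18≥16 — dominates #5.
Others (#1, #2, #3, #4, #7, #8, #9) are each worse than #5 on at least one objective.

#6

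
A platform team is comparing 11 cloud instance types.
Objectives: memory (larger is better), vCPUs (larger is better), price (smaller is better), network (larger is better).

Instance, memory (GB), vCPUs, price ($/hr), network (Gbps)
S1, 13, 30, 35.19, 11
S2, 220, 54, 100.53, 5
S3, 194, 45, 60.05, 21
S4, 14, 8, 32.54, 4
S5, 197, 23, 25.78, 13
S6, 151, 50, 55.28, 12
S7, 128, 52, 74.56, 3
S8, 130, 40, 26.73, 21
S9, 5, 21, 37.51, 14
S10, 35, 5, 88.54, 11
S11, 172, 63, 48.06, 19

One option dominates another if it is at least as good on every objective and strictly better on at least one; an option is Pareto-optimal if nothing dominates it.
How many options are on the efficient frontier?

S1: dominated by S8 (memory 130≥13, vCPUs 40≥30, price 26.73≤35.19, network 21≥11).
S2: not dominated (best memory).
S3: not dominated.
S4: dominated by S5 (memory 197≥14, vCPUs 23≥8, price 25.78≤32.54, network 13≥4).
S5: not dominated (best price).
S6: dominated by S11 (memory 172≥151, vCPUs 63≥50, price 48.06≤55.28, network 19≥12).
S7: dominated by S11 (memory 172≥128, vCPUs 63≥52, price 48.06≤74.56, network 19≥3).
S8: not dominated.
S9: dominated by S8 (memory 130≥5, vCPUs 40≥21, price 26.73≤37.51, network 21≥14).
S10: dominated by S3 (memory 194≥35, vCPUs 45≥5, price 60.05≤88.54, network 21≥11).
S11: not dominated (best vCPUs).
Pareto-optimal: S2, S3, S5, S8, S11 → 5.

5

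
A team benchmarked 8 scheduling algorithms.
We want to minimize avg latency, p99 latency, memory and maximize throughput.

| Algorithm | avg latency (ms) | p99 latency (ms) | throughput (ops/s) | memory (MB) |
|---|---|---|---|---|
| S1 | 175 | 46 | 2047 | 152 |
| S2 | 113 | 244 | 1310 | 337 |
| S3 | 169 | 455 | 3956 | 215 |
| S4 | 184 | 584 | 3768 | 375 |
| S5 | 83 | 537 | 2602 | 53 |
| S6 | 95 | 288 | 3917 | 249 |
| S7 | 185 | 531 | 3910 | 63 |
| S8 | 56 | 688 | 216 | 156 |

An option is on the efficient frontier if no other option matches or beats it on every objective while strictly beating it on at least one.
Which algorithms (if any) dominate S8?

none

S1: worse on avg latency (175 vs 56).
S2: worse on avg latency (113 vs 56).
S3: worse on avg latency (169 vs 56).
S4: worse on avg latency (184 vs 56).
S5: worse on avg latency (83 vs 56).
S6: worse on avg latency (95 vs 56).
S7: worse on avg latency (185 vs 56).
No option dominates S8.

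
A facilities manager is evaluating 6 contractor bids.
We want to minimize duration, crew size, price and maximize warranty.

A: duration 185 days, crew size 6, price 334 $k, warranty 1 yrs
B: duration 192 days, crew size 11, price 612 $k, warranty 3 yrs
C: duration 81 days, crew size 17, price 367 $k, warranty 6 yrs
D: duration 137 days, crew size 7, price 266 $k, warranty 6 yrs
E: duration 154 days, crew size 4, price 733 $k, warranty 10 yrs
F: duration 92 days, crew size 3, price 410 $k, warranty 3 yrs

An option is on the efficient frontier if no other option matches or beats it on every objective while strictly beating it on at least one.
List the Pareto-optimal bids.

A: not dominated.
B: dominated by D (duration 137≤192, crew size 7≤11, price 266≤612, warranty 6≥3).
C: not dominated (best duration).
D: not dominated (best price).
E: not dominated (best warranty).
F: not dominated (best crew size).

A, C, D, E, F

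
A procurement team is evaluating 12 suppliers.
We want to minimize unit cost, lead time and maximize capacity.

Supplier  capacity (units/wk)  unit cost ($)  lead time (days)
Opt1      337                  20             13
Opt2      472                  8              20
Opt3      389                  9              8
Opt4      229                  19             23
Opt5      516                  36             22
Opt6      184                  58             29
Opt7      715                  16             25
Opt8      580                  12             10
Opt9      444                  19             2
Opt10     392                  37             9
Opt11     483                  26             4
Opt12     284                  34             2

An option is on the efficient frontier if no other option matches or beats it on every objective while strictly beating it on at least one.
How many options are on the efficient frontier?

Opt1: dominated by Opt3 (capacity 389≥337, unit cost 9≤20, lead time 8≤13).
Opt2: not dominated (best unit cost).
Opt3: not dominated.
Opt4: dominated by Opt2 (capacity 472≥229, unit cost 8≤19, lead time 20≤23).
Opt5: dominated by Opt8 (capacity 580≥516, unit cost 12≤36, lead time 10≤22).
Opt6: dominated by Opt1 (capacity 337≥184, unit cost 20≤58, lead time 13≤29).
Opt7: not dominated (best capacity).
Opt8: not dominated.
Opt9: not dominated.
Opt10: dominated by Opt9 (capacity 444≥392, unit cost 19≤37, lead time 2≤9).
Opt11: not dominated.
Opt12: dominated by Opt9 (capacity 444≥284, unit cost 19≤34, lead time 2≤2).
Pareto-optimal: Opt2, Opt3, Opt7, Opt8, Opt9, Opt11 → 6.

6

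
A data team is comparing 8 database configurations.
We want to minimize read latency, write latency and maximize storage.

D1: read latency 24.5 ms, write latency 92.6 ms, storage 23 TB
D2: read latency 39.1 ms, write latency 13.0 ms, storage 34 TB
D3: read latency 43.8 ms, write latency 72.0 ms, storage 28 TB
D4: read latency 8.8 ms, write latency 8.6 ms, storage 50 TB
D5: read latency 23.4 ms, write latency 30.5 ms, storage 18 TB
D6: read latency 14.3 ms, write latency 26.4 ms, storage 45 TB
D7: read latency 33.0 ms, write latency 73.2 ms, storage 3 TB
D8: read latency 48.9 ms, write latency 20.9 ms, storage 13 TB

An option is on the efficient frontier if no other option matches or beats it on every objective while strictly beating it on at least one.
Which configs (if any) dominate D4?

none

D1: worse on read latency (24.5 vs 8.8).
D2: worse on read latency (39.1 vs 8.8).
D3: worse on read latency (43.8 vs 8.8).
D5: worse on read latency (23.4 vs 8.8).
D6: worse on read latency (14.3 vs 8.8).
D7: worse on read latency (33.0 vs 8.8).
D8: worse on read latency (48.9 vs 8.8).
No option dominates D4.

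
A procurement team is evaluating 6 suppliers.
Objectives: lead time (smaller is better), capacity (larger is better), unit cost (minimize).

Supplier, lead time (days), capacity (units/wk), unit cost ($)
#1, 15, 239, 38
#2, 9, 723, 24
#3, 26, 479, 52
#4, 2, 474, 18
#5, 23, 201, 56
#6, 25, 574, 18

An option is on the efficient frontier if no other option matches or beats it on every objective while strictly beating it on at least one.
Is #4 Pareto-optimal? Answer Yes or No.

Yes

#1: worse on lead time (15 vs 2).
#2: worse on lead time (9 vs 2).
#3: worse on lead time (26 vs 2).
#5: worse on lead time (23 vs 2).
#6: worse on lead time (25 vs 2).
No option is at least as good as #4 on every objective and strictly better on one.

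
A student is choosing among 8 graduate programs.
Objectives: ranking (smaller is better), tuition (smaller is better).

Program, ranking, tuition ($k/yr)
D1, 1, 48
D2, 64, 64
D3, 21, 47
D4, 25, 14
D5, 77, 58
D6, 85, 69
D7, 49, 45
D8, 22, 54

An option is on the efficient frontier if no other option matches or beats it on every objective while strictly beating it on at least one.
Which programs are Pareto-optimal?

D1, D3, D4

D1: not dominated (best ranking).
D2: dominated by D1 (ranking 1≤64, tuition 48≤64).
D3: not dominated.
D4: not dominated (best tuition).
D5: dominated by D1 (ranking 1≤77, tuition 48≤58).
D6: dominated by D1 (ranking 1≤85, tuition 48≤69).
D7: dominated by D4 (ranking 25≤49, tuition 14≤45).
D8: dominated by D1 (ranking 1≤22, tuition 48≤54).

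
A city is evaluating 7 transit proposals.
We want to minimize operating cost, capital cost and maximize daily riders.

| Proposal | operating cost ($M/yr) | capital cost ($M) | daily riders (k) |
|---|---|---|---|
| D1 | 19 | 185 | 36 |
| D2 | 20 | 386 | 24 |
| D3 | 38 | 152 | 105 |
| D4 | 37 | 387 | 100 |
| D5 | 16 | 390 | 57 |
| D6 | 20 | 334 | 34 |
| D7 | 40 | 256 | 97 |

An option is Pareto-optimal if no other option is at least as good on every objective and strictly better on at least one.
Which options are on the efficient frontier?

D1, D3, D4, D5

D1: not dominated.
D2: dominated by D1 (operating cost 19≤20, capital cost 185≤386, daily riders 36≥24).
D3: not dominated (best capital cost).
D4: not dominated.
D5: not dominated (best operating cost).
D6: dominated by D1 (operating cost 19≤20, capital cost 185≤334, daily riders 36≥34).
D7: dominated by D3 (operating cost 38≤40, capital cost 152≤256, daily riders 105≥97).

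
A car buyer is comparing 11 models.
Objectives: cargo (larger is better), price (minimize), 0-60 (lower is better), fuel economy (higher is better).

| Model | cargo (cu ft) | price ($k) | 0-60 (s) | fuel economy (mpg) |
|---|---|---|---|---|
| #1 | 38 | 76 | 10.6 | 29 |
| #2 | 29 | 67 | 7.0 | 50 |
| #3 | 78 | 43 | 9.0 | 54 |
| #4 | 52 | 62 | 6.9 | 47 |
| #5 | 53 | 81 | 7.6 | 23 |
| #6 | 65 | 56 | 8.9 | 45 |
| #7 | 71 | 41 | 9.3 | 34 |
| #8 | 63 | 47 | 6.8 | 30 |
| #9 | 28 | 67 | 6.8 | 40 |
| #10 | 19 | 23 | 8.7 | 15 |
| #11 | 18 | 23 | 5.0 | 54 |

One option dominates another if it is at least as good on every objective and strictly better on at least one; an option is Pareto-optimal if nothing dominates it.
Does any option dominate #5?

#8 vs #5: cargo 63≥53, price 47≤81, 0-60 6.8≤7.6, fuel economy 30≥23 — #8 is at least as good on every objective and strictly better on at least one, so #8 dominates #5.

Yes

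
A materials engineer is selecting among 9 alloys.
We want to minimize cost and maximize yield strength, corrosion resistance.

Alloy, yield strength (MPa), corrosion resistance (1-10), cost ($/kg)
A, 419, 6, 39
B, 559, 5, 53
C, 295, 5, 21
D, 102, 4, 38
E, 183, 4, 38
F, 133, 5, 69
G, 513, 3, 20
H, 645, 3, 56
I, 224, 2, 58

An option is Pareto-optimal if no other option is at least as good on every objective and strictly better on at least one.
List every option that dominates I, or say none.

A: yield strength 419≥224, corrosion resistance 6≥2, cost 39≤58 — dominates I.
B: yield strength 559≥224, corrosion resistance 5≥2, cost 53≤58 — dominates I.
C: yield strength 295≥224, corrosion resistance 5≥2, cost 21≤58 — dominates I.
G: yield strength 513≥224, corrosion resistance 3≥2, cost 20≤58 — dominates I.
H: yield strength 645≥224, corrosion resistance 3≥2, cost 56≤58 — dominates I.
Others (D, E, F) are each worse than I on at least one objective.

A, B, C, G, H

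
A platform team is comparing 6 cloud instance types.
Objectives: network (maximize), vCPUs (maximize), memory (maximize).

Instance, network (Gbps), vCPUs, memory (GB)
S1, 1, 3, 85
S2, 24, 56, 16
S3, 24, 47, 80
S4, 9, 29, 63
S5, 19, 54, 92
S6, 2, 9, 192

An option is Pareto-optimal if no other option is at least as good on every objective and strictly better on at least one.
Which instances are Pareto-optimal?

S2, S3, S5, S6

S1: dominated by S5 (network 19≥1, vCPUs 54≥3, memory 92≥85).
S2: not dominated (best vCPUs).
S3: not dominated.
S4: dominated by S3 (network 24≥9, vCPUs 47≥29, memory 80≥63).
S5: not dominated.
S6: not dominated (best memory).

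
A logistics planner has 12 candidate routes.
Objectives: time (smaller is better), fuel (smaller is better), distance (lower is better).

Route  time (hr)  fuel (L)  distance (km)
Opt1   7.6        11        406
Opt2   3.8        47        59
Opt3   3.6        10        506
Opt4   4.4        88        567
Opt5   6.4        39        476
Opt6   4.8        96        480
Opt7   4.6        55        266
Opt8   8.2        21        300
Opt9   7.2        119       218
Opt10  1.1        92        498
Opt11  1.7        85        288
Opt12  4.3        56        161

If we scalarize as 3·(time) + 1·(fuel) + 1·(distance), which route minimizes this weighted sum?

Opt2

Opt1: 3·7.6 + 1·11 + 1·406 = 439.8
Opt2: 3·3.8 + 1·47 + 1·59 = 117.4
Opt3: 3·3.6 + 1·10 + 1·506 = 526.8
Opt4: 3·4.4 + 1·88 + 1·567 = 668.2
Opt5: 3·6.4 + 1·39 + 1·476 = 534.2
Opt6: 3·4.8 + 1·96 + 1·480 = 590.4
Opt7: 3·4.6 + 1·55 + 1·266 = 334.8
Opt8: 3·8.2 + 1·21 + 1·300 = 345.6
Opt9: 3·7.2 + 1·119 + 1·218 = 358.6
Opt10: 3·1.1 + 1·92 + 1·498 = 593.3
Opt11: 3·1.7 + 1·85 + 1·288 = 378.1
Opt12: 3·4.3 + 1·56 + 1·161 = 229.9
Lowest: Opt2 at 117.4.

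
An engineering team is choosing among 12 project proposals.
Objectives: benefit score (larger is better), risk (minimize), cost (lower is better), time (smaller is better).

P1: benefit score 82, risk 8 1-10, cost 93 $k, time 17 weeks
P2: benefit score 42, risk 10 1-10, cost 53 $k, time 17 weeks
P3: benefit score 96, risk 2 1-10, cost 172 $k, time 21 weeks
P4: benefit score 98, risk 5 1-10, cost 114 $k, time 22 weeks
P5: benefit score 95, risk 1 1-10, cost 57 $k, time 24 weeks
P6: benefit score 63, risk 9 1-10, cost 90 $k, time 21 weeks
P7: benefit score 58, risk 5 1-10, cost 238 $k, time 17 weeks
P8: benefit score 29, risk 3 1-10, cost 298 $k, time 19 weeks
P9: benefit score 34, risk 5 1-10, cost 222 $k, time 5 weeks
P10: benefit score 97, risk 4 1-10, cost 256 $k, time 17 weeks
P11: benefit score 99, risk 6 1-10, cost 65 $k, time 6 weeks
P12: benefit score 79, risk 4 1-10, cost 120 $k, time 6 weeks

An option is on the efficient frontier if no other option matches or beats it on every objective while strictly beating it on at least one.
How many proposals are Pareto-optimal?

P1: dominated by P11 (benefit score 99≥82, risk 6≤8, cost 65≤93, time 6≤17).
P2: not dominated (best cost).
P3: not dominated.
P4: not dominated.
P5: not dominated (best risk).
P6: dominated by P11 (benefit score 99≥63, risk 6≤9, cost 65≤90, time 6≤21).
P7: dominated by P12 (benefit score 79≥58, risk 4≤5, cost 120≤238, time 6≤17).
P8: not dominated.
P9: not dominated (best time).
P10: not dominated.
P11: not dominated (best benefit score).
P12: not dominated.
Pareto-optimal: P2, P3, P4, P5, P8, P9, P10, P11, P12 → 9.

9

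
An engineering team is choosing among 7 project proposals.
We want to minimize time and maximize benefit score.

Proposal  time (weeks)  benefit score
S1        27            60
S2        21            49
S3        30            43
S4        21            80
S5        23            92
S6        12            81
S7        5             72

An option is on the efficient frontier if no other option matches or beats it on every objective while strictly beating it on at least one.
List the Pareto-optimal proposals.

S5, S6, S7

S1: dominated by S4 (time 21≤27, benefit score 80≥60).
S2: dominated by S4 (time 21≤21, benefit score 80≥49).
S3: dominated by S1 (time 27≤30, benefit score 60≥43).
S4: dominated by S6 (time 12≤21, benefit score 81≥80).
S5: not dominated (best benefit score).
S6: not dominated.
S7: not dominated (best time).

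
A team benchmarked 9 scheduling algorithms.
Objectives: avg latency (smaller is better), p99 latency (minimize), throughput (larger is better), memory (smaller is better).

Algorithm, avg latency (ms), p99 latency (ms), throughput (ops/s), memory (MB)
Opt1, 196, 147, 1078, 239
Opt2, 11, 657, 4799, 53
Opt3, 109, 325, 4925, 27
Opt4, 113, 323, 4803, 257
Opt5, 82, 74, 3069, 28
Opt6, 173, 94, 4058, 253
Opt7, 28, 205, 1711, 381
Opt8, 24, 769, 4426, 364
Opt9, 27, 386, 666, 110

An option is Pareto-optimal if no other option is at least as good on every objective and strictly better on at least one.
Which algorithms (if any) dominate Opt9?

Opt1: worse on avg latency (196 vs 27).
Opt2: worse on p99 latency (657 vs 386).
Opt3: worse on avg latency (109 vs 27).
Opt4: worse on avg latency (113 vs 27).
Opt5: worse on avg latency (82 vs 27).
Opt6: worse on avg latency (173 vs 27).
Opt7: worse on avg latency (28 vs 27).
Opt8: worse on p99 latency (769 vs 386).
No option dominates Opt9.

none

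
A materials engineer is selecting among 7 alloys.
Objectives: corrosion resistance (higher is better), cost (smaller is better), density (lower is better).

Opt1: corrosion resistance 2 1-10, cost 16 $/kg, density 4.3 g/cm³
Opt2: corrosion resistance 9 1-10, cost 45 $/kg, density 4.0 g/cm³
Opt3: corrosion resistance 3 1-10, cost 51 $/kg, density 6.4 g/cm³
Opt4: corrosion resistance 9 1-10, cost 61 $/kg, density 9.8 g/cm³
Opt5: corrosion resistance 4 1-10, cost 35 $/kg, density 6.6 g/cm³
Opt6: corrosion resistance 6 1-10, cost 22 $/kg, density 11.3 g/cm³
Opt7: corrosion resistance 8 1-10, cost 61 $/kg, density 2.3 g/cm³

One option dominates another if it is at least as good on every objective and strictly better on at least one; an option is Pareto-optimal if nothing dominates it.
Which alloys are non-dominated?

Opt1, Opt2, Opt5, Opt6, Opt7

Opt1: not dominated (best cost).
Opt2: not dominated.
Opt3: dominated by Opt2 (corrosion resistance 9≥3, cost 45≤51, density 4.0≤6.4).
Opt4: dominated by Opt2 (corrosion resistance 9≥9, cost 45≤61, density 4.0≤9.8).
Opt5: not dominated.
Opt6: not dominated.
Opt7: not dominated (best density).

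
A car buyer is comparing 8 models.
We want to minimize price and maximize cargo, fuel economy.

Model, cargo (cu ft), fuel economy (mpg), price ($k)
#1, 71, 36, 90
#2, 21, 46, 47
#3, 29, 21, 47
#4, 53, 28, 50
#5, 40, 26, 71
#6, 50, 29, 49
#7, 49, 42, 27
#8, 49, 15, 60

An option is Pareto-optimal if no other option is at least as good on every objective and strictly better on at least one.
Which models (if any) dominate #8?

#4, #6, #7

#4: cargo 53≥49, fuel economy 28≥15, price 50≤60 — dominates #8.
#6: cargo 50≥49, fuel economy 29≥15, price 49≤60 — dominates #8.
#7: cargo 49≥49, fuel economy 42≥15, price 27≤60 — dominates #8.
Others (#1, #2, #3, #5) are each worse than #8 on at least one objective.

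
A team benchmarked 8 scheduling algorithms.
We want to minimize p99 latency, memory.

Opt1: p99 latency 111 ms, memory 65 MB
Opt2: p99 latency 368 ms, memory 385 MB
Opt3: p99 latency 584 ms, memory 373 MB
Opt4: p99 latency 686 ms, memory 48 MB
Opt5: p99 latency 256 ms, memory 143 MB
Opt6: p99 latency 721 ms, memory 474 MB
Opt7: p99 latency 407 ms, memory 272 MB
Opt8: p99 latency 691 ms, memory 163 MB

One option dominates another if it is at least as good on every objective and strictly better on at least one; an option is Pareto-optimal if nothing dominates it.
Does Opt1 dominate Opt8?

Opt1 vs Opt8: p99 latency 111≤691, memory 65≤163 — Opt1 is at least as good on every objective with at least one strict improvement.

Yes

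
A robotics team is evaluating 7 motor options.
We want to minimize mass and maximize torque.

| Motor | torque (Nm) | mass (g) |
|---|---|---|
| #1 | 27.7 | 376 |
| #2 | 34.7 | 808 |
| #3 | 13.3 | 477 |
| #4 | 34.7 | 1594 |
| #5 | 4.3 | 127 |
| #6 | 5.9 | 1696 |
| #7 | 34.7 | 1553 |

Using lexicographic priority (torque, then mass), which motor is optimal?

#2

First maximize torque: best is 34.7, kept {#2, #4, #7}.
Then minimize mass: best is 808, kept {#2}.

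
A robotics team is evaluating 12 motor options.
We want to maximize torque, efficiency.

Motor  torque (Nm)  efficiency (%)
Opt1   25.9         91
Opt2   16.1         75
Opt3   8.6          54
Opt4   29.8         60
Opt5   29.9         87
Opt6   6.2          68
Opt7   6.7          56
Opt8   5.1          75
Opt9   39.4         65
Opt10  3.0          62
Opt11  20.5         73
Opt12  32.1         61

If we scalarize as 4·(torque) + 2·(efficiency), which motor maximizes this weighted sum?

Opt5

Opt1: 4·25.9 + 2·91 = 285.6
Opt2: 4·16.1 + 2·75 = 214.4
Opt3: 4·8.6 + 2·54 = 142.4
Opt4: 4·29.8 + 2·60 = 239.2
Opt5: 4·29.9 + 2·87 = 293.6
Opt6: 4·6.2 + 2·68 = 160.8
Opt7: 4·6.7 + 2·56 = 138.8
Opt8: 4·5.1 + 2·75 = 170.4
Opt9: 4·39.4 + 2·65 = 287.6
Opt10: 4·3.0 + 2·62 = 136.0
Opt11: 4·20.5 + 2·73 = 228.0
Opt12: 4·32.1 + 2·61 = 250.4
Highest: Opt5 at 293.6.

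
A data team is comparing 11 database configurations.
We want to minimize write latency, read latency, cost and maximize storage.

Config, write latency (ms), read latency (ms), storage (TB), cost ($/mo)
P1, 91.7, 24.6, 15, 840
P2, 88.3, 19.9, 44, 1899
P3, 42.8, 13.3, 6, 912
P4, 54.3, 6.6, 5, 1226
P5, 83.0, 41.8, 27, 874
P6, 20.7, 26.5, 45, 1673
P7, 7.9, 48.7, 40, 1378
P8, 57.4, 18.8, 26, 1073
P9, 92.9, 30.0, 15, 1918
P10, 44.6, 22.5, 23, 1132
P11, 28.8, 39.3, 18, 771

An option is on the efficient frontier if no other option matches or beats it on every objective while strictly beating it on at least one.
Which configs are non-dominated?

P1: not dominated.
P2: not dominated.
P3: not dominated.
P4: not dominated (best read latency).
P5: not dominated.
P6: not dominated (best storage).
P7: not dominated (best write latency).
P8: not dominated.
P9: dominated by P1 (write latency 91.7≤92.9, read latency 24.6≤30.0, storage 15≥15, cost 840≤1918).
P10: not dominated.
P11: not dominated (best cost).

P1, P2, P3, P4, P5, P6, P7, P8, P10, P11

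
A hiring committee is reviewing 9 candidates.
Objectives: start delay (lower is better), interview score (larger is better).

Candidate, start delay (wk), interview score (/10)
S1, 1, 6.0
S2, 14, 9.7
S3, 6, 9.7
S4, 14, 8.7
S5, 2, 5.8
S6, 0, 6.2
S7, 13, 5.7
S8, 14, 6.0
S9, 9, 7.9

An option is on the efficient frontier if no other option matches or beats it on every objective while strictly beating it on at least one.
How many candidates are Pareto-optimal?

S1: dominated by S6 (start delay 0≤1, interview score 6.2≥6.0).
S2: dominated by S3 (start delay 6≤14, interview score 9.7≥9.7).
S3: not dominated.
S4: dominated by S2 (start delay 14≤14, interview score 9.7≥8.7).
S5: dominated by S1 (start delay 1≤2, interview score 6.0≥5.8).
S6: not dominated (best start delay).
S7: dominated by S1 (start delay 1≤13, interview score 6.0≥5.7).
S8: dominated by S1 (start delay 1≤14, interview score 6.0≥6.0).
S9: dominated by S3 (start delay 6≤9, interview score 9.7≥7.9).
Pareto-optimal: S3, S6 → 2.

2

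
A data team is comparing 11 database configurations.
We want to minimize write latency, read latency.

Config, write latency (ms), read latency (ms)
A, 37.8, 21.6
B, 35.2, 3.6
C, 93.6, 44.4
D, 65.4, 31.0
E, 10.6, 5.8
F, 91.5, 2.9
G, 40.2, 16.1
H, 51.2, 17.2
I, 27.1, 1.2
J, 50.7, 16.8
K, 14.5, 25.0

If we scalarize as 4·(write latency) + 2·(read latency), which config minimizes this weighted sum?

E

A: 4·37.8 + 2·21.6 = 194.4
B: 4·35.2 + 2·3.6 = 148.0
C: 4·93.6 + 2·44.4 = 463.2
D: 4·65.4 + 2·31.0 = 323.6
E: 4·10.6 + 2·5.8 = 54.0
F: 4·91.5 + 2·2.9 = 371.8
G: 4·40.2 + 2·16.1 = 193.0
H: 4·51.2 + 2·17.2 = 239.2
I: 4·27.1 + 2·1.2 = 110.8
J: 4·50.7 + 2·16.8 = 236.4
K: 4·14.5 + 2·25.0 = 108.0
Lowest: E at 54.0.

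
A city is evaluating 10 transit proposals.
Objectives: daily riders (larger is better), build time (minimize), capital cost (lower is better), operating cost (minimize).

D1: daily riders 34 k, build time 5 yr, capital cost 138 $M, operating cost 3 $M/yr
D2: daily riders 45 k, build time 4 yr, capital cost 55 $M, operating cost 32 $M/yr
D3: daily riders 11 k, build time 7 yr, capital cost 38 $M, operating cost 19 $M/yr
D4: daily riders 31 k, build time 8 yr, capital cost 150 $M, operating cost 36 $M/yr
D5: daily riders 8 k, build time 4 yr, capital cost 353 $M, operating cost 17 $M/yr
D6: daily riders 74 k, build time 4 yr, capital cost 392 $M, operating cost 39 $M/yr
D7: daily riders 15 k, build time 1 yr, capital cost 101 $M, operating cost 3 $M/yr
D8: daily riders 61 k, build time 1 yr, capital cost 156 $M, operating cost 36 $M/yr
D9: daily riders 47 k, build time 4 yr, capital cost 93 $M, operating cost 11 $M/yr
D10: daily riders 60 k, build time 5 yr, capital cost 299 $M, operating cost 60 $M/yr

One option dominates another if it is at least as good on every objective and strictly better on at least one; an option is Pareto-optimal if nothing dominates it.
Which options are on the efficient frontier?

D1, D2, D3, D6, D7, D8, D9

D1: not dominated.
D2: not dominated.
D3: not dominated (best capital cost).
D4: dominated by D1 (daily riders 34≥31, build time 5≤8, capital cost 138≤150, operating cost 3≤36).
D5: dominated by D7 (daily riders 15≥8, build time 1≤4, capital cost 101≤353, operating cost 3≤17).
D6: not dominated (best daily riders).
D7: not dominated.
D8: not dominated.
D9: not dominated.
D10: dominated by D8 (daily riders 61≥60, build time 1≤5, capital cost 156≤299, operating cost 36≤60).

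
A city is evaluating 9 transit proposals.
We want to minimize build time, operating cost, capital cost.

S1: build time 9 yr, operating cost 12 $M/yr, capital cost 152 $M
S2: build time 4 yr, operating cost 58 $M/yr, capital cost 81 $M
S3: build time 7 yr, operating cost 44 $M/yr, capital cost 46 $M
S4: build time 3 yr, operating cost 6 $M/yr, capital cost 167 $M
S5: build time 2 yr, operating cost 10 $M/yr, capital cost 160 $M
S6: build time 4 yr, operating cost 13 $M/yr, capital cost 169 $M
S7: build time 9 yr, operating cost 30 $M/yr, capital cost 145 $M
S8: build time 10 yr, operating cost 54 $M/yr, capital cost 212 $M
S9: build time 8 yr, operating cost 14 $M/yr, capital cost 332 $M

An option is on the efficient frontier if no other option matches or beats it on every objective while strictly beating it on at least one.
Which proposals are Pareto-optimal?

S1: not dominated.
S2: not dominated.
S3: not dominated (best capital cost).
S4: not dominated (best operating cost).
S5: not dominated (best build time).
S6: dominated by S4 (build time 3≤4, operating cost 6≤13, capital cost 167≤169).
S7: not dominated.
S8: dominated by S1 (build time 9≤10, operating cost 12≤54, capital cost 152≤212).
S9: dominated by S4 (build time 3≤8, operating cost 6≤14, capital cost 167≤332).

S1, S2, S3, S4, S5, S7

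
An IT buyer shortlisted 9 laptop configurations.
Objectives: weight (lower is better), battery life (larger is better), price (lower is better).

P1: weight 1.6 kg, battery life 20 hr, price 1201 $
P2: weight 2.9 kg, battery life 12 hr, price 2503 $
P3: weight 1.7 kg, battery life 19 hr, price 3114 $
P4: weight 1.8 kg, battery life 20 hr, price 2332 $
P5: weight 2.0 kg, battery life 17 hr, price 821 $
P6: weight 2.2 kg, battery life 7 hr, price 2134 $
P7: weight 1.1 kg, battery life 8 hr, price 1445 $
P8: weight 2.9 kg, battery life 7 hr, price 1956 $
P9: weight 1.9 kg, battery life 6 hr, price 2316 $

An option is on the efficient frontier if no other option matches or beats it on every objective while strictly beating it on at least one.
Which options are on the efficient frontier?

P1: not dominated.
P2: dominated by P1 (weight 1.6≤2.9, battery life 20≥12, price 1201≤2503).
P3: dominated by P1 (weight 1.6≤1.7, battery life 20≥19, price 1201≤3114).
P4: dominated by P1 (weight 1.6≤1.8, battery life 20≥20, price 1201≤2332).
P5: not dominated (best price).
P6: dominated by P1 (weight 1.6≤2.2, battery life 20≥7, price 1201≤2134).
P7: not dominated (best weight).
P8: dominated by P1 (weight 1.6≤2.9, battery life 20≥7, price 1201≤1956).
P9: dominated by P1 (weight 1.6≤1.9, battery life 20≥6, price 1201≤2316).

P1, P5, P7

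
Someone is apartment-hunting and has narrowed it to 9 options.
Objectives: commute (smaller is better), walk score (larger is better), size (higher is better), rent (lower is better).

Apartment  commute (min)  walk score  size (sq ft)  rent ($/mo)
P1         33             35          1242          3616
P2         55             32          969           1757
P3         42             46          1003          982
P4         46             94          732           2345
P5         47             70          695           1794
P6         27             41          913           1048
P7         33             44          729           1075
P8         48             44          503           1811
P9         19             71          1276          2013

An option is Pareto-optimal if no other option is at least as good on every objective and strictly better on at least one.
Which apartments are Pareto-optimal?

P1: dominated by P9 (commute 19≤33, walk score 71≥35, size 1276≥1242, rent 2013≤3616).
P2: dominated by P3 (commute 42≤55, walk score 46≥32, size 1003≥969, rent 982≤1757).
P3: not dominated (best rent).
P4: not dominated (best walk score).
P5: not dominated.
P6: not dominated.
P7: not dominated.
P8: dominated by P3 (commute 42≤48, walk score 46≥44, size 1003≥503, rent 982≤1811).
P9: not dominated (best commute).

P3, P4, P5, P6, P7, P9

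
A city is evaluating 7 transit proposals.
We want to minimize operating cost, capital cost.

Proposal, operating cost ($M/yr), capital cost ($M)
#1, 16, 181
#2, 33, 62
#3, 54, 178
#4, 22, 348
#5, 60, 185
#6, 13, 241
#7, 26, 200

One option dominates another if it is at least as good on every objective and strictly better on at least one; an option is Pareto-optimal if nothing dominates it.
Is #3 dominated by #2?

#2 vs #3: operating cost 33≤54, capital cost 62≤178 — #2 is at least as good on every objective with at least one strict improvement.

Yes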